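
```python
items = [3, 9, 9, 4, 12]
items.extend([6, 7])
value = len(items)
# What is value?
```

Trace:
`items = [3, 9, 9, 4, 12]` → items = [3, 9, 9, 4, 12]
`items.extend([6, 7])` → items = [3, 9, 9, 4, 12, 6, 7]
`value = len(items)` → value = 7
So value = 7

Answer: 7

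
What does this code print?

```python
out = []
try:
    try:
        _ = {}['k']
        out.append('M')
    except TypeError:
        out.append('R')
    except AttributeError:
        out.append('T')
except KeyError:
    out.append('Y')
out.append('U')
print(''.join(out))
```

Execution trace: 'Y' (outer except KeyError) → 'U' (after the try/except). Output: YU

Answer: YU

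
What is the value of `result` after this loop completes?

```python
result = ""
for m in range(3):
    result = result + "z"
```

Repeat 'z' 3 times
`result` takes the values: "" → "z" → "zz" → "zzz"

Answer: "zzz"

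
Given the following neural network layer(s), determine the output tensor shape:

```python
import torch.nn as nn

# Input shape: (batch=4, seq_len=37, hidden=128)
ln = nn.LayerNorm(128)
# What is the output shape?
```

Input: (4, 37, 128) -> Output: (4, 37, 128)

Answer: (4, 37, 128)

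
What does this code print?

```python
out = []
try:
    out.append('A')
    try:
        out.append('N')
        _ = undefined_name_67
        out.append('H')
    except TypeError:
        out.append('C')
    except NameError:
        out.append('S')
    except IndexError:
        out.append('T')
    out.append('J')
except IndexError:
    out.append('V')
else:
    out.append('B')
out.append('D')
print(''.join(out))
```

Execution trace: 'A' (try body) → 'N' (inner try body) → 'S' (inner except NameError) → 'J' (try body, no exception) → 'B' (else) → 'D' (after the try/except). Output: ANSJBD

Answer: ANSJBD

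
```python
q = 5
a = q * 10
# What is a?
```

Trace:
`q = 5` → q = 5
`a = q * 10` → a = 50
So a = 50

Answer: 50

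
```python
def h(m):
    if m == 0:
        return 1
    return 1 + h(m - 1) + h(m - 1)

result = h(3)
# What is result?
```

h(m) = 1 + 2·h(m-1), h(0)=1. Closed form: (1+1)·2^3 - 1 = 15.

Answer: 15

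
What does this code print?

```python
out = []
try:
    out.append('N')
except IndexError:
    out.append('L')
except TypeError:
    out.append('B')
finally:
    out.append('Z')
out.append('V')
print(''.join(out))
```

Execution trace: 'N' (try body, no exception) → 'Z' (finally) → 'V' (after the try/except). Output: NZV

Answer: NZV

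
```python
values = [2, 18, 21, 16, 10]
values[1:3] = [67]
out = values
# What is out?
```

Trace:
`values = [2, 18, 21, 16, 10]` → values = [2, 18, 21, 16, 10]
`values[1:3] = [67]` → values = [2, 67, 16, 10]
`out = values` → out = [2, 67, 16, 10]
So out = [2, 67, 16, 10]

Answer: [2, 67, 16, 10]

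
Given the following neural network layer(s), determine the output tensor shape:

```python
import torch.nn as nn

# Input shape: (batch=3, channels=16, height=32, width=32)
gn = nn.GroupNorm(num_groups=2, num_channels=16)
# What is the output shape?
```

Input: (3, 16, 32, 32) -> Output: (3, 16, 32, 32)

Answer: (3, 16, 32, 32)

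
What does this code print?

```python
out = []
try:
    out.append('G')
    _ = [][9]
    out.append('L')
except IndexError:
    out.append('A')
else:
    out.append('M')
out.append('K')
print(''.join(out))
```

Execution trace: 'G' (try body) → 'A' (except IndexError) → 'K' (after the try/except). Output: GAK

Answer: GAK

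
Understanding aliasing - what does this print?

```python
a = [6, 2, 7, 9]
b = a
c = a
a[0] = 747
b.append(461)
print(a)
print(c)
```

Key concept: multiple aliases.
Step by step:
`a = [6, 2, 7, 9]` → a = [6, 2, 7, 9]
`b = a` → b = [6, 2, 7, 9] (same object as a)
`c = a` → c = [6, 2, 7, 9] (same object as a, b)
`a[0] = 747` → a = [747, 2, 7, 9] (same object as b, c); b = [747, 2, 7, 9] (same object as a, c); c = [747, 2, 7, 9] (same object as a, b)
`b.append(461)` → a = [747, 2, 7, 9, 461] (same object as b, c); b = [747, 2, 7, 9, 461] (same object as a, c); c = [747, 2, 7, 9, 461] (same object as a, b)
`print(a)` → prints [747, 2, 7, 9, 461]
`print(c)` → prints [747, 2, 7, 9, 461]

Answer:
[747, 2, 7, 9, 461]
[747, 2, 7, 9, 461]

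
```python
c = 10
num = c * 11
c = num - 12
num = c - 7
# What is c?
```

Trace:
`c = 10` → c = 10
`num = c * 11` → num = 110
`c = num - 12` → c = 98
`num = c - 7` → num = 91
So c = 98

Answer: 98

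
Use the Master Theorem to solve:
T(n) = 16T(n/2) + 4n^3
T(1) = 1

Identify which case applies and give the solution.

a=16, b=2, f(n)=4n^3. log_2(16) = 4. Since c=3 < 4, Case 1 applies: T(n) = Θ(n^log_b(a)) = O(n^4).

Answer: O(n^4) - Case 1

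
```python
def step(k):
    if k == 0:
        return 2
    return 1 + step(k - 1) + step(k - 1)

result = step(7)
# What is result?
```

step(k) = 1 + 2·step(k-1), step(0)=2. Closed form: (2+1)·2^7 - 1 = 383.

Answer: 383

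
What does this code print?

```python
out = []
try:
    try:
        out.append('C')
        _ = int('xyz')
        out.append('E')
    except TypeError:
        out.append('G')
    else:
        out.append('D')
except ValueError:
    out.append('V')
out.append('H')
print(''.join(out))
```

Execution trace: 'C' (try body) → 'V' (outer except ValueError) → 'H' (after the try/except). Output: CVH

Answer: CVH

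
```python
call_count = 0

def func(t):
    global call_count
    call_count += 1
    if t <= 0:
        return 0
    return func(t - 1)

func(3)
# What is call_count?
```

Linear recursion stepping by 1: 4 calls from t=3 down to ≤0.

Answer: 4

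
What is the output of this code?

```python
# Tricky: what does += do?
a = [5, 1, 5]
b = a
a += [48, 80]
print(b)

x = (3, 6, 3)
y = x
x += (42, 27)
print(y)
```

Key concept: += behavior differs for mutable vs immutable.
Step by step:
`a = [5, 1, 5]` → a = [5, 1, 5]
`b = a` → b = [5, 1, 5] (same object as a)
`a += [48, 80]` → a = [5, 1, 5, 48, 80] (same object as b); b = [5, 1, 5, 48, 80] (same object as a)
`print(b)` → prints [5, 1, 5, 48, 80]
`x = (3, 6, 3)` → x = (3, 6, 3)
`y = x` → y = (3, 6, 3)
`x += (42, 27)` → x = (3, 6, 3, 42, 27)
`print(y)` → prints (3, 6, 3)

Answer:
[5, 1, 5, 48, 80]
(3, 6, 3)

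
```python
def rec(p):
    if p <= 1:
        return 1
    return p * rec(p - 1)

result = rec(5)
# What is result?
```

rec(5) = 5 * 4 * 3 * 2 * 1 = 120

Answer: 120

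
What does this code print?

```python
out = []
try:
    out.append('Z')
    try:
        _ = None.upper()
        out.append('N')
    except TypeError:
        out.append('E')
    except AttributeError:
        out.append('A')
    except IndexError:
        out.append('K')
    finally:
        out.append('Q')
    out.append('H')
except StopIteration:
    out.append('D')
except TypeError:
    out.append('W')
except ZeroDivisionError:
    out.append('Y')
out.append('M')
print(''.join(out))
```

Execution trace: 'Z' (try body) → 'A' (inner except AttributeError) → 'Q' (inner finally) → 'H' (try body, no exception) → 'M' (after the try/except). Output: ZAQHM

Answer: ZAQHM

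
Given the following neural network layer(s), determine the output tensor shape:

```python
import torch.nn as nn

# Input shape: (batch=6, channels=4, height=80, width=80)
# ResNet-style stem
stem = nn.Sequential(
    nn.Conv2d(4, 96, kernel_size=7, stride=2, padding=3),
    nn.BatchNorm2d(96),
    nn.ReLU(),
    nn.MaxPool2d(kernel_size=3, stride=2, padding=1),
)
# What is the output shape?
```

Input: (6, 4, 80, 80) -> after Conv2d 7x7 stride=2: (6, 96, 40, 40) -> Output: (6, 96, 20, 20)

Answer: (6, 96, 20, 20)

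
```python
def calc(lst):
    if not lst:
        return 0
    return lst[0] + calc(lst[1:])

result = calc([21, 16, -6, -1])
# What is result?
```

21 + 16 + (-6) + (-1) + 0 = 30

Answer: 30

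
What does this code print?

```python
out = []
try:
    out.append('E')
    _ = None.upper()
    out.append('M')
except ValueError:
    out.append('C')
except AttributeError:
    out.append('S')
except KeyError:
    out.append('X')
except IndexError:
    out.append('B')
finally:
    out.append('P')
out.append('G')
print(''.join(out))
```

Execution trace: 'E' (try body) → 'S' (except AttributeError) → 'P' (finally) → 'G' (after the try/except). Output: ESPG

Answer: ESPG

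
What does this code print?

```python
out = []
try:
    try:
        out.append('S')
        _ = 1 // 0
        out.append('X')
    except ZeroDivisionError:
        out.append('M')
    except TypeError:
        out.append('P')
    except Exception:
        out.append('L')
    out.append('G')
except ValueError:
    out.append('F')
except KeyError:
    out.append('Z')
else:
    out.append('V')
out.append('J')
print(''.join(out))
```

Execution trace: 'S' (inner try body) → 'M' (inner except ZeroDivisionError) → 'G' (try body, no exception) → 'V' (else) → 'J' (after the try/except). Output: SMGVJ

Answer: SMGVJ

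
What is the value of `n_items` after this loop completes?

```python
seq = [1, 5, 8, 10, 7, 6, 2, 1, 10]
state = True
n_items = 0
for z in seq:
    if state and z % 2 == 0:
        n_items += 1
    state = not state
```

Count even values at even positions
`n_items` takes the values: 0 → 1 → 2 → 3

Answer: 3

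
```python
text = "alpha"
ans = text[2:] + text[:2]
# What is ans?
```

Trace:
`text = "alpha"` → text = 'alpha'
`ans = text[2:] + text[:2]` → ans = 'phaal'
So ans = 'phaal'

Answer: 'phaal'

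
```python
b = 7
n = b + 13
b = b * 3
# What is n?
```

Trace:
`b = 7` → b = 7
`n = b + 13` → n = 20
`b = b * 3` → b = 21
So n = 20

Answer: 20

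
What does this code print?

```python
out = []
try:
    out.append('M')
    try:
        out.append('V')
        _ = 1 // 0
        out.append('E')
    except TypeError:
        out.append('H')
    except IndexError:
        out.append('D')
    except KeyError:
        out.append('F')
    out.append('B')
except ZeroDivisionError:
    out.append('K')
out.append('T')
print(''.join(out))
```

Execution trace: 'M' (try body) → 'V' (inner try body) → 'K' (except ZeroDivisionError) → 'T' (after the try/except). Output: MVKT

Answer: MVKT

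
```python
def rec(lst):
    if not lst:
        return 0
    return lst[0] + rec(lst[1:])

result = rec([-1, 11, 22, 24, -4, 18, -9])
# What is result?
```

(-1) + 11 + 22 + 24 + (-4) + 18 + (-9) + 0 = 61

Answer: 61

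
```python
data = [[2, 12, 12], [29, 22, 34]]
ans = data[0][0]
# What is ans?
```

Trace:
`data = [[2, 12, 12], [29, 22, 34]]` → data = [[2, 12, 12], [29, 22, 34]]
`ans = data[0][0]` → ans = 2
So ans = 2

Answer: 2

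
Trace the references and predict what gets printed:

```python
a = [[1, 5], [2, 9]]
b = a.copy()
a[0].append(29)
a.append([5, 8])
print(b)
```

Key concept: shallow copy with nested lists.
Step by step:
`a = [[1, 5], [2, 9]]` → a = [[1, 5], [2, 9]]
`b = a.copy()` → b = [[1, 5], [2, 9]]
`a[0].append(29)` → a = [[1, 5, 29], [2, 9]]; b = [[1, 5, 29], [2, 9]]
`a.append([5, 8])` → a = [[1, 5, 29], [2, 9], [5, 8]]
`print(b)` → prints [[1, 5, 29], [2, 9]]

Answer: [[1, 5, 29], [2, 9]]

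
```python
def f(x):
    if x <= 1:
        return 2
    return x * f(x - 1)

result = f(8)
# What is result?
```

f(8) = 8 * 7 * 6 * 5 * 4 * 3 * 2 * 2 = 80640

Answer: 80640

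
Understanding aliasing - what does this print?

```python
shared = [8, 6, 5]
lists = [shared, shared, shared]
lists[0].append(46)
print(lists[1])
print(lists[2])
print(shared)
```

Key concept: list of same reference.
Step by step:
`shared = [8, 6, 5]` → shared = [8, 6, 5]
`lists = [shared, shared, shared]` → lists = [[8, 6, 5], [8, 6, 5], [8, 6, 5]]
`lists[0].append(46)` → shared = [8, 6, 5, 46]; lists = [[8, 6, 5, 46], [8, 6, 5, 46], [8, 6, 5, 46]]
`print(lists[1])` → prints [8, 6, 5, 46]
`print(lists[2])` → prints [8, 6, 5, 46]
`print(shared)` → prints [8, 6, 5, 46]

Answer:
[8, 6, 5, 46]
[8, 6, 5, 46]
[8, 6, 5, 46]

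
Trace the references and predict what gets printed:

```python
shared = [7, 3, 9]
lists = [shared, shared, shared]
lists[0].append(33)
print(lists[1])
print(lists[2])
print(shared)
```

Key concept: list of same reference.
Step by step:
`shared = [7, 3, 9]` → shared = [7, 3, 9]
`lists = [shared, shared, shared]` → lists = [[7, 3, 9], [7, 3, 9], [7, 3, 9]]
`lists[0].append(33)` → shared = [7, 3, 9, 33]; lists = [[7, 3, 9, 33], [7, 3, 9, 33], [7, 3, 9, 33]]
`print(lists[1])` → prints [7, 3, 9, 33]
`print(lists[2])` → prints [7, 3, 9, 33]
`print(shared)` → prints [7, 3, 9, 33]

Answer:
[7, 3, 9, 33]
[7, 3, 9, 33]
[7, 3, 9, 33]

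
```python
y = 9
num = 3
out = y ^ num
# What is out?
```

Trace:
`y = 9` → y = 9
`num = 3` → num = 3
`out = y ^ num` → out = 10
So out = 10

Answer: 10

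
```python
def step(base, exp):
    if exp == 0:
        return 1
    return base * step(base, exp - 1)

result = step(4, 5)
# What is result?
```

step(4, 5) = 4 * 4 * 4 * 4 * 4 = 1024

Answer: 1024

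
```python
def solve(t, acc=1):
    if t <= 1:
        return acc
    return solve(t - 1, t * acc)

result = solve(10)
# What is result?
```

Accumulator trace (n, acc): (10, 1) -> (9, 10) -> (8, 90) -> (7, 720) -> (6, 5040) -> (5, 30240) -> (4, 151200) -> (3, 604800) -> (2, 1814400) -> (1, 3628800) -> return 3628800

Answer: 3628800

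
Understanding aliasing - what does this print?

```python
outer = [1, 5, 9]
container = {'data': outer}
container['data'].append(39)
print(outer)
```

Key concept: dict holds reference to list.
Step by step:
`outer = [1, 5, 9]` → outer = [1, 5, 9]
`container = {'data': outer}` → container = {'data': [1, 5, 9]}
`container['data'].append(39)` → outer = [1, 5, 9, 39]; container = {'data': [1, 5, 9, 39]}
`print(outer)` → prints [1, 5, 9, 39]

Answer: [1, 5, 9, 39]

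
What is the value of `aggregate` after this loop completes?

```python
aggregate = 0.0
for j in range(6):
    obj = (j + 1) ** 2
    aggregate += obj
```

Sum of squared losses 1² + 2² + ... + 6²
`aggregate` takes the values: 0.0 → 1.0 → 5.0 → 14.0 → 30.0 → 55.0 → 91.0

Answer: 91.0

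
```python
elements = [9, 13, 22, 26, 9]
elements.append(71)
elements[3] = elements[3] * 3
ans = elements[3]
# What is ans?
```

Trace:
`elements = [9, 13, 22, 26, 9]` → elements = [9, 13, 22, 26, 9]
`elements.append(71)` → elements = [9, 13, 22, 26, 9, 71]
`elements[3] = elements[3] * 3` → elements = [9, 13, 22, 78, 9, 71]
`ans = elements[3]` → ans = 78
So ans = 78

Answer: 78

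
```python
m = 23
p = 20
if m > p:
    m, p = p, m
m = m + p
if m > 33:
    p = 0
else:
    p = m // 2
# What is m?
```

Trace:
`m = 23` → m = 23
`p = 20` → p = 20
`if m > p: ...` → m > p is True → m = 20; p = 23
`m = m + p` → m = 43
`if m > 33: ...` → m > 33 is True → p = 0
So m = 43

Answer: 43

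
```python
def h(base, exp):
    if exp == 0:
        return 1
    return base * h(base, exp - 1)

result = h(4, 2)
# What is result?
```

h(4, 2) = 4 * 4 = 16

Answer: 16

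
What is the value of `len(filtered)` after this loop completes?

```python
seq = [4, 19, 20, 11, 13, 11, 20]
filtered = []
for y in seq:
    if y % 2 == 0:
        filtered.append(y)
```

Count even numbers in [4, 19, 20, 11, 13, 11, 20]
`filtered` takes the values: [] → [4] → [4, 20] → [4, 20, 20]
So `len(filtered)` = 3

Answer: 3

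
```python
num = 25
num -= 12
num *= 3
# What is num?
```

Trace:
`num = 25` → num = 25
`num -= 12` → num = 13
`num *= 3` → num = 39
So num = 39

Answer: 39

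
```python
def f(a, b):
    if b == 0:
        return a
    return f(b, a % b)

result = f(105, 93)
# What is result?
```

f(105, 93) -> f(93, 12) -> f(12, 9) -> f(9, 3) -> f(3, 0) -> 3

Answer: 3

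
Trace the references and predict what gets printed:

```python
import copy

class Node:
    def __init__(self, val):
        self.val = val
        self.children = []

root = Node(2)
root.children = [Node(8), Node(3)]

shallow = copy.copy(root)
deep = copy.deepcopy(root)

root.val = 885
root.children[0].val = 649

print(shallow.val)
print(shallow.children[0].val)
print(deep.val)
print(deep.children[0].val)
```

Key concept: deep copy with custom objects.
Step by step:
`root = Node(2)` → root = Node(val=2, children=[])
`root.children = [Node(8), Node(3)]` → root = Node(val=2, children=[Node(val=8, children=[]), Node(val=3, children=[])])
`shallow = copy.copy(root)` → shallow = Node(val=2, children=[Node(val=8, children=[]), Node(val=3, children=[])])
`deep = copy.deepcopy(root)` → deep = Node(val=2, children=[Node(val=8, children=[]), Node(val=3, children=[])])
`root.val = 885` → root = Node(val=885, children=[Node(val=8, children=[]), Node(val=3, children=[])])
`root.children[0].val = 649` → root = Node(val=885, children=[Node(val=649, children=[]), Node(val=3, children=[])]); shallow = Node(val=2, children=[Node(val=649, children=[]), Node(val=3, children=[])])
`print(shallow.val)` → prints 2
`print(shallow.children[0].val)` → prints 649
`print(deep.val)` → prints 2
`print(deep.children[0].val)` → prints 8

Answer:
2
649
2
8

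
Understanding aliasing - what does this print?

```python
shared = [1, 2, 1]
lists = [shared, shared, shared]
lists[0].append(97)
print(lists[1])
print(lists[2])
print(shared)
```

Key concept: list of same reference.
Step by step:
`shared = [1, 2, 1]` → shared = [1, 2, 1]
`lists = [shared, shared, shared]` → lists = [[1, 2, 1], [1, 2, 1], [1, 2, 1]]
`lists[0].append(97)` → shared = [1, 2, 1, 97]; lists = [[1, 2, 1, 97], [1, 2, 1, 97], [1, 2, 1, 97]]
`print(lists[1])` → prints [1, 2, 1, 97]
`print(lists[2])` → prints [1, 2, 1, 97]
`print(shared)` → prints [1, 2, 1, 97]

Answer:
[1, 2, 1, 97]
[1, 2, 1, 97]
[1, 2, 1, 97]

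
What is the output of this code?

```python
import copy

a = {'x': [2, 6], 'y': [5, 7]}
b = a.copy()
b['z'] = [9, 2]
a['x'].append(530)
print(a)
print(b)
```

Key concept: shallow copy of dict with mutable values.
Step by step:
`a = {'x': [2, 6], 'y': [5, 7]}` → a = {'x': [2, 6], 'y': [5, 7]}
`b = a.copy()` → b = {'x': [2, 6], 'y': [5, 7]}
`b['z'] = [9, 2]` → b = {'x': [2, 6], 'y': [5, 7], 'z': [9, 2]}
`a['x'].append(530)` → a = {'x': [2, 6, 530], 'y': [5, 7]}; b = {'x': [2, 6, 530], 'y': [5, 7], 'z': [9, 2]}
`print(a)` → prints {'x': [2, 6, 530], 'y': [5, 7]}
`print(b)` → prints {'x': [2, 6, 530], 'y': [5, 7], 'z': [9, 2]}

Answer:
{'x': [2, 6, 530], 'y': [5, 7]}
{'x': [2, 6, 530], 'y': [5, 7], 'z': [9, 2]}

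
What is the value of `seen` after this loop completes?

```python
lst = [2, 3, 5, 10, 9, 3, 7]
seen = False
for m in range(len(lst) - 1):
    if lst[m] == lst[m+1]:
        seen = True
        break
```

Check consecutive duplicates in [2, 3, 5, 10, 9, 3, 7]
`seen` takes the values: False

Answer: False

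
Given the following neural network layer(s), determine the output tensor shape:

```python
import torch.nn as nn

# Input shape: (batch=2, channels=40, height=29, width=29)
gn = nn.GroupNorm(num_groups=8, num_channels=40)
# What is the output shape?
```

Input: (2, 40, 29, 29) -> Output: (2, 40, 29, 29)

Answer: (2, 40, 29, 29)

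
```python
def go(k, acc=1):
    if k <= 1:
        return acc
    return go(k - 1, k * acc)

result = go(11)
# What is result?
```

Accumulator trace (n, acc): (11, 1) -> (10, 11) -> (9, 110) -> (8, 990) -> (7, 7920) -> (6, 55440) -> (5, 332640) -> (4, 1663200) -> (3, 6652800) -> (2, 19958400) -> (1, 39916800) -> return 39916800

Answer: 39916800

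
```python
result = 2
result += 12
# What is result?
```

Trace:
`result = 2` → result = 2
`result += 12` → result = 14
So result = 14

Answer: 14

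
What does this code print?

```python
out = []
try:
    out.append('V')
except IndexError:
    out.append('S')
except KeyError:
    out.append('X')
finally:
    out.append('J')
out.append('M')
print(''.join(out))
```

Execution trace: 'V' (try body, no exception) → 'J' (finally) → 'M' (after the try/except). Output: VJM

Answer: VJM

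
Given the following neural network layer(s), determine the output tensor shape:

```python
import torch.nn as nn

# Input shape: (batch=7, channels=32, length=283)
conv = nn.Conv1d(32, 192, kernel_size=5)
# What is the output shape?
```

Input: (7, 32, 283) -> Output: (7, 192, 279)

Answer: (7, 192, 279)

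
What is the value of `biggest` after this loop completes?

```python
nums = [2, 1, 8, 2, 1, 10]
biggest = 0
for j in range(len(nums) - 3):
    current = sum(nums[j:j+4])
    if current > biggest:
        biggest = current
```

Max sum of 4-element window in [2, 1, 8, 2, 1, 10]
`biggest` takes the values: 0 → 13 → 21

Answer: 21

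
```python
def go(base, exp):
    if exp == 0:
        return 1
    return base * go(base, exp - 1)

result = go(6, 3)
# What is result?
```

go(6, 3) = 6 * 6 * 6 = 216

Answer: 216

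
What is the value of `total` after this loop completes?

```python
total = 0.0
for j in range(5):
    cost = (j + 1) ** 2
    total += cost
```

Sum of squared losses 1² + 2² + ... + 5²
`total` takes the values: 0.0 → 1.0 → 5.0 → 14.0 → 30.0 → 55.0

Answer: 55.0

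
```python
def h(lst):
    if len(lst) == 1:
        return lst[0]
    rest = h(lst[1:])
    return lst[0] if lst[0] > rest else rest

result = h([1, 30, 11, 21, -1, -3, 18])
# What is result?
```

Recursive max over [1, 30, 11, 21, -1, -3, 18] = 30

Answer: 30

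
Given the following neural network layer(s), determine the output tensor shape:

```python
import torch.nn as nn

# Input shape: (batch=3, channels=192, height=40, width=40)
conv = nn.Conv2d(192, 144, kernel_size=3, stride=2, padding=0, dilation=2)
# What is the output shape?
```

Input: (3, 192, 40, 40) -> Output: (3, 144, 18, 18)

Answer: (3, 144, 18, 18)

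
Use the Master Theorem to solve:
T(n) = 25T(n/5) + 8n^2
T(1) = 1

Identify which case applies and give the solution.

a=25, b=5, f(n)=8n^2. log_5(25) = 2. Since c=2 = 2, Case 2 applies: T(n) = Θ(n^log_b(a) · log n) = O(n^2 log n).

Answer: O(n^2 log n) - Case 2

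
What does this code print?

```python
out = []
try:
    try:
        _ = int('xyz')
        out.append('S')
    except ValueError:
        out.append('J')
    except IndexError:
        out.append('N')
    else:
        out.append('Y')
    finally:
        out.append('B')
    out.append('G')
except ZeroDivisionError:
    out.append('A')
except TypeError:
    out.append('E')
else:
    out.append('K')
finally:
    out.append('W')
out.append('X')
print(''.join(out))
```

Execution trace: 'J' (inner except ValueError) → 'B' (inner finally) → 'G' (try body, no exception) → 'K' (else) → 'W' (finally) → 'X' (after the try/except). Output: JBGKWX

Answer: JBGKWX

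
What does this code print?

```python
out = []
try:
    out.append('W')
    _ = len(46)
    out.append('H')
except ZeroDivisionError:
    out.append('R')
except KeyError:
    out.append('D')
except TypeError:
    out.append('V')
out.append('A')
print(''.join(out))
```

Execution trace: 'W' (try body) → 'V' (except TypeError) → 'A' (after the try/except). Output: WVA

Answer: WVA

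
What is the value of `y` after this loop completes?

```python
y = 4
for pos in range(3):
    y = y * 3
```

Multiply by 3, 3 times: 4 * 3^3 = 108
`y` takes the values: 4 → 12 → 36 → 108

Answer: 108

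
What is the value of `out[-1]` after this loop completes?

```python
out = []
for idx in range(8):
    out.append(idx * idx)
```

Last element of squares 0 to 7
`out` takes the values: [] → [0] → [0, 1] → [0, 1, 4] → [0, 1, 4, 9] → [0, 1, 4, 9, 16] → [0, 1, 4, 9, 16, 25] → [0, 1, 4, 9, 16, 25, 36] → [0, 1, 4, 9, 16, 25, 36, 49]
So `out[-1]` = 49

Answer: 49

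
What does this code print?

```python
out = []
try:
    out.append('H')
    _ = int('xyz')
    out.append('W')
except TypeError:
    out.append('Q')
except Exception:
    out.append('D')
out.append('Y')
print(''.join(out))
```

Execution trace: 'H' (try body) → 'D' (except Exception) → 'Y' (after the try/except). Output: HDY

Answer: HDY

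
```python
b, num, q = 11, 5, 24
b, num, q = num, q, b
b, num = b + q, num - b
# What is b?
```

Trace:
`b, num, q = 11, 5, 24` → b = 11; num = 5; q = 24
`b, num, q = num, q, b` → b = 5; num = 24; q = 11
`b, num = b + q, num - b` → b = 16; num = 19
So b = 16

Answer: 16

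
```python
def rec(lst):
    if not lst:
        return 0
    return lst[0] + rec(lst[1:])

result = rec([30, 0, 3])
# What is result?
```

30 + 0 + 3 + 0 = 33

Answer: 33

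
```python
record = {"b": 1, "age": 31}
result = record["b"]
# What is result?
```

Trace:
`record = {"b": 1, "age": 31}` → record = {'b': 1, 'age': 31}
`result = record["b"]` → result = 1
So result = 1

Answer: 1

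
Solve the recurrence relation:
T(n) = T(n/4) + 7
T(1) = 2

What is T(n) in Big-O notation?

Each step divides n by 4 and adds 7. After log_4(n) steps we reach T(1)=2. So T(n) = 7·log_4(n) + 2 = O(log n).

Answer: O(log n)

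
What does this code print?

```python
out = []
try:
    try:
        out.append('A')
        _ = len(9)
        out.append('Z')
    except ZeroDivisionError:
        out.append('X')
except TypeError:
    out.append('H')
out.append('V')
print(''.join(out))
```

Execution trace: 'A' (inner try body) → 'H' (outer except TypeError) → 'V' (after the try/except). Output: AHV

Answer: AHV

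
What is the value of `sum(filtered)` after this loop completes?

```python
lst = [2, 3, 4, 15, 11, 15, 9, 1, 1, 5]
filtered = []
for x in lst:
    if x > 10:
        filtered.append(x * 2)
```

Sum of doubled values > 10
`filtered` takes the values: [] → [30] → [30, 22] → [30, 22, 30]
So `sum(filtered)` = 82

Answer: 82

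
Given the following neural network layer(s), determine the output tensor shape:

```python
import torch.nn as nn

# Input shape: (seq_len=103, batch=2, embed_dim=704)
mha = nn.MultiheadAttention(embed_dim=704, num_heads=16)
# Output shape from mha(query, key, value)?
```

Input: (103, 2, 704) -> Output: (103, 2, 704)

Answer: (103, 2, 704)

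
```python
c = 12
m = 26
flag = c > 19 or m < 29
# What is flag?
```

Trace:
`c = 12` → c = 12
`m = 26` → m = 26
`flag = c > 19 or m < 29` → flag = True
So flag = True

Answer: True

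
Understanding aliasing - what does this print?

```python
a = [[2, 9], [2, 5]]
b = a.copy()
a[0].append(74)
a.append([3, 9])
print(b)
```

Key concept: shallow copy with nested lists.
Step by step:
`a = [[2, 9], [2, 5]]` → a = [[2, 9], [2, 5]]
`b = a.copy()` → b = [[2, 9], [2, 5]]
`a[0].append(74)` → a = [[2, 9, 74], [2, 5]]; b = [[2, 9, 74], [2, 5]]
`a.append([3, 9])` → a = [[2, 9, 74], [2, 5], [3, 9]]
`print(b)` → prints [[2, 9, 74], [2, 5]]

Answer: [[2, 9, 74], [2, 5]]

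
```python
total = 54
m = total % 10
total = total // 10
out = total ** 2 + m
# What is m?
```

Trace:
`total = 54` → total = 54
`m = total % 10` → m = 4
`total = total // 10` → total = 5
`out = total ** 2 + m` → out = 29
So m = 4

Answer: 4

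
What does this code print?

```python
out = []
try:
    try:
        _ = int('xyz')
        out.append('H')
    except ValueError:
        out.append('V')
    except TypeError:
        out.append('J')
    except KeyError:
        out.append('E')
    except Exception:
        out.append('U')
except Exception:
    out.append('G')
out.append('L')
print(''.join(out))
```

Execution trace: 'V' (inner except ValueError) → 'L' (after the try/except). Output: VL

Answer: VL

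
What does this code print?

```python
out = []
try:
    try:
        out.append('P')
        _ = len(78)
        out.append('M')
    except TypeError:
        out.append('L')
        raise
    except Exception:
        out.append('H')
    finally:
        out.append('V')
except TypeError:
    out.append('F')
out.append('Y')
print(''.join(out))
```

Execution trace: 'P' (try body) → 'L' (except TypeError) → 'V' (finally) → 'F' (outer except TypeError) → 'Y' (after the try/except). Output: PLVFY

Answer: PLVFY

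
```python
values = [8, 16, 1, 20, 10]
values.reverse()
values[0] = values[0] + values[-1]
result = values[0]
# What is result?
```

Trace:
`values = [8, 16, 1, 20, 10]` → values = [8, 16, 1, 20, 10]
`values.reverse()` → values = [10, 20, 1, 16, 8]
`values[0] = values[0] + values[-1]` → values = [18, 20, 1, 16, 8]
`result = values[0]` → result = 18
So result = 18

Answer: 18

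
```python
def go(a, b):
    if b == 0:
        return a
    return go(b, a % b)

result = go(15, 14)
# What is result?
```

go(15, 14) -> go(14, 1) -> go(1, 0) -> 1

Answer: 1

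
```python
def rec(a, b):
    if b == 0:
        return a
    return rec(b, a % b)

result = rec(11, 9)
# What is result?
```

rec(11, 9) -> rec(9, 2) -> rec(2, 1) -> rec(1, 0) -> 1

Answer: 1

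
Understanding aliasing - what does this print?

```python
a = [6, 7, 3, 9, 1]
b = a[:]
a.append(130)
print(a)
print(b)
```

Key concept: slice [:] creates copy.
Step by step:
`a = [6, 7, 3, 9, 1]` → a = [6, 7, 3, 9, 1]
`b = a[:]` → b = [6, 7, 3, 9, 1]
`a.append(130)` → a = [6, 7, 3, 9, 1, 130]
`print(a)` → prints [6, 7, 3, 9, 1, 130]
`print(b)` → prints [6, 7, 3, 9, 1]

Answer:
[6, 7, 3, 9, 1, 130]
[6, 7, 3, 9, 1]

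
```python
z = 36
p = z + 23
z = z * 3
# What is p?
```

Trace:
`z = 36` → z = 36
`p = z + 23` → p = 59
`z = z * 3` → z = 108
So p = 59

Answer: 59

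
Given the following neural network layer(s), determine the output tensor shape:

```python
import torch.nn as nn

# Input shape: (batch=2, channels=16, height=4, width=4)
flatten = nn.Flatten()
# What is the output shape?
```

Input: (2, 16, 4, 4) -> Output: (2, 256)

Answer: (2, 256)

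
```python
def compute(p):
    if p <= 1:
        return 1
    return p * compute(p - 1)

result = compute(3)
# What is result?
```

compute(3) = 3 * 2 * 1 = 6

Answer: 6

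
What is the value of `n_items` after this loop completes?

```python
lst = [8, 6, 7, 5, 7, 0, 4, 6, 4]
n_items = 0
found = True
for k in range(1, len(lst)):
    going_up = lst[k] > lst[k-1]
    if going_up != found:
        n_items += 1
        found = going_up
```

Count direction changes in [8, 6, 7, 5, 7, 0, 4, 6, 4]
`n_items` takes the values: 0 → 1 → 2 → 3 → 4 → 5 → 6 → 7

Answer: 7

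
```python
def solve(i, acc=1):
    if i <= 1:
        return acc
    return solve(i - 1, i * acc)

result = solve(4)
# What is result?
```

Accumulator trace (n, acc): (4, 1) -> (3, 4) -> (2, 12) -> (1, 24) -> return 24

Answer: 24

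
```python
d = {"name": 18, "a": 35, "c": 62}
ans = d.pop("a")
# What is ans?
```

Trace:
`d = {"name": 18, "a": 35, "c": 62}` → d = {'name': 18, 'a': 35, 'c': 62}
`ans = d.pop("a")` → d = {'name': 18, 'c': 62}; ans = 35
So ans = 35

Answer: 35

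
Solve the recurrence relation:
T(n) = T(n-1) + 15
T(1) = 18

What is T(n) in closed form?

Unrolling: T(n) = T(1) + 15·(n-1) = 18 + 15(n-1) = 15n + 3.

Answer: T(n) = 15n + 3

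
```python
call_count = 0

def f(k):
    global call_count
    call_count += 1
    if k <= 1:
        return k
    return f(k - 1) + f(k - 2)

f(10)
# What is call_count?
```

Calls(k) = 1 + Calls(k-1) + Calls(k-2); Calls(0)=Calls(1)=1. For k=10 this gives 177.

Answer: 177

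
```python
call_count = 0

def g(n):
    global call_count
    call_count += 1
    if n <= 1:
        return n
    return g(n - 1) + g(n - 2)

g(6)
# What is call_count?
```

Calls(n) = 1 + Calls(n-1) + Calls(n-2); Calls(0)=Calls(1)=1. For n=6 this gives 25.

Answer: 25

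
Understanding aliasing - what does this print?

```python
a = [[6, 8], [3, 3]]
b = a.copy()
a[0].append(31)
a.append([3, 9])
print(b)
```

Key concept: shallow copy with nested lists.
Step by step:
`a = [[6, 8], [3, 3]]` → a = [[6, 8], [3, 3]]
`b = a.copy()` → b = [[6, 8], [3, 3]]
`a[0].append(31)` → a = [[6, 8, 31], [3, 3]]; b = [[6, 8, 31], [3, 3]]
`a.append([3, 9])` → a = [[6, 8, 31], [3, 3], [3, 9]]
`print(b)` → prints [[6, 8, 31], [3, 3]]

Answer: [[6, 8, 31], [3, 3]]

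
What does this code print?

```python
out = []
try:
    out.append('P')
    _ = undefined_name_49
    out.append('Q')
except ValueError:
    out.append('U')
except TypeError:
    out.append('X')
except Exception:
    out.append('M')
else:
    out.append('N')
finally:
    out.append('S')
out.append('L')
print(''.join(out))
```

Execution trace: 'P' (try body) → 'M' (except Exception) → 'S' (finally) → 'L' (after the try/except). Output: PMSL

Answer: PMSL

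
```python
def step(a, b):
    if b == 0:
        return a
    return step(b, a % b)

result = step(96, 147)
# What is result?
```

step(96, 147) -> step(147, 96) -> step(96, 51) -> step(51, 45) -> step(45, 6) -> step(6, 3) -> step(3, 0) -> 3

Answer: 3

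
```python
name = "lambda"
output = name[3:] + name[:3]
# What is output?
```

Trace:
`name = "lambda"` → name = 'lambda'
`output = name[3:] + name[:3]` → output = 'bdalam'
So output = 'bdalam'

Answer: 'bdalam'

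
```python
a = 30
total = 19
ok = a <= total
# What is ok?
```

Trace:
`a = 30` → a = 30
`total = 19` → total = 19
`ok = a <= total` → ok = False
So ok = False

Answer: False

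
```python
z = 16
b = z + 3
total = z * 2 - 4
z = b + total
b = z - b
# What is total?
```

Trace:
`z = 16` → z = 16
`b = z + 3` → b = 19
`total = z * 2 - 4` → total = 28
`z = b + total` → z = 47
`b = z - b` → b = 28
So total = 28

Answer: 28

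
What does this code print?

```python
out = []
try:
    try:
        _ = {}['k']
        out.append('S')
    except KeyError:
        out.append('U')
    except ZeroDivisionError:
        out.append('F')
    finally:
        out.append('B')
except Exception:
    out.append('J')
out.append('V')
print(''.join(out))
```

Execution trace: 'U' (inner except KeyError) → 'B' (inner finally) → 'V' (after the try/except). Output: UBV

Answer: UBV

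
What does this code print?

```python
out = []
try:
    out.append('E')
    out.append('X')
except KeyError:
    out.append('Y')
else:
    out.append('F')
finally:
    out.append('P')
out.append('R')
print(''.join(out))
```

Execution trace: 'E' (try body) → 'X' (try body, no exception) → 'F' (else) → 'P' (finally) → 'R' (after the try/except). Output: EXFPR

Answer: EXFPR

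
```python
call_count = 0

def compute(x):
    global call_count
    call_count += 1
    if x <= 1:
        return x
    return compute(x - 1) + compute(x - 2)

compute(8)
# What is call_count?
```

Calls(x) = 1 + Calls(x-1) + Calls(x-2); Calls(0)=Calls(1)=1. For x=8 this gives 67.

Answer: 67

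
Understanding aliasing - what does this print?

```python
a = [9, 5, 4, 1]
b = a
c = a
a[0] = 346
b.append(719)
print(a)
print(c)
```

Key concept: multiple aliases.
Step by step:
`a = [9, 5, 4, 1]` → a = [9, 5, 4, 1]
`b = a` → b = [9, 5, 4, 1] (same object as a)
`c = a` → c = [9, 5, 4, 1] (same object as a, b)
`a[0] = 346` → a = [346, 5, 4, 1] (same object as b, c); b = [346, 5, 4, 1] (same object as a, c); c = [346, 5, 4, 1] (same object as a, b)
`b.append(719)` → a = [346, 5, 4, 1, 719] (same object as b, c); b = [346, 5, 4, 1, 719] (same object as a, c); c = [346, 5, 4, 1, 719] (same object as a, b)
`print(a)` → prints [346, 5, 4, 1, 719]
`print(c)` → prints [346, 5, 4, 1, 719]

Answer:
[346, 5, 4, 1, 719]
[346, 5, 4, 1, 719]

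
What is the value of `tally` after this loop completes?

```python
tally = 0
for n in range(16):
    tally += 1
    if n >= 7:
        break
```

Loop breaks when n reaches 7, tally is 8
`tally` takes the values: 0 → 1 → 2 → 3 → 4 → 5 → 6 → 7 → 8

Answer: 8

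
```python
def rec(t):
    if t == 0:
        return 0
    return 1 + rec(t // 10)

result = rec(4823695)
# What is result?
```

Count of digits of 4823695: 7

Answer: 7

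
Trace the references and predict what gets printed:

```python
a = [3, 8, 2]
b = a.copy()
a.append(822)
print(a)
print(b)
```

Key concept: list.copy() creates independent copy.
Step by step:
`a = [3, 8, 2]` → a = [3, 8, 2]
`b = a.copy()` → b = [3, 8, 2]
`a.append(822)` → a = [3, 8, 2, 822]
`print(a)` → prints [3, 8, 2, 822]
`print(b)` → prints [3, 8, 2]

Answer:
[3, 8, 2, 822]
[3, 8, 2]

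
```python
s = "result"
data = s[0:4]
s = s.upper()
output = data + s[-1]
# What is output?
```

Trace:
`s = "result"` → s = 'result'
`data = s[0:4]` → data = 'resu'
`s = s.upper()` → s = 'RESULT'
`output = data + s[-1]` → output = 'resuT'
So output = 'resuT'

Answer: 'resuT'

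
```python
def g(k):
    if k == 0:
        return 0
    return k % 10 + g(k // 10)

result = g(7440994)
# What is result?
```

Sum of digits of 7440994: 4 + 9 + 9 + 0 + 4 + 4 + 7 = 37

Answer: 37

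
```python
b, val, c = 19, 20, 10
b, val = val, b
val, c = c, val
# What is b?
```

Trace:
`b, val, c = 19, 20, 10` → b = 19; val = 20; c = 10
`b, val = val, b` → b = 20; val = 19
`val, c = c, val` → val = 10; c = 19
So b = 20

Answer: 20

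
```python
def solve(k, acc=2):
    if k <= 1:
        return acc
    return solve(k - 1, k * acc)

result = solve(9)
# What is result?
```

Accumulator trace (n, acc): (9, 2) -> (8, 18) -> (7, 144) -> (6, 1008) -> (5, 6048) -> (4, 30240) -> (3, 120960) -> (2, 362880) -> (1, 725760) -> return 725760

Answer: 725760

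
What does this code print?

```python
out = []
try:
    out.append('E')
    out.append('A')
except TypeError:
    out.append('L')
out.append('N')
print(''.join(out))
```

Execution trace: 'E' (try body) → 'A' (try body, no exception) → 'N' (after the try/except). Output: EAN

Answer: EAN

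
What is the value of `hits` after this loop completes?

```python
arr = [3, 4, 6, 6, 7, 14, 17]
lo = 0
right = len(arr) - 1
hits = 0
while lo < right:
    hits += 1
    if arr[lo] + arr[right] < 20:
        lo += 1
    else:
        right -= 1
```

Steps to find pair summing to 20
`hits` takes the values: 0 → 1 → 2 → 3 → 4 → 5 → 6

Answer: 6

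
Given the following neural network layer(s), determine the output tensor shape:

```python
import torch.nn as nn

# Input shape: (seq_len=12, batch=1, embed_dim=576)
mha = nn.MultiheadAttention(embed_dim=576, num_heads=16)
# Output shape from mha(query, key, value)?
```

Input: (12, 1, 576) -> Output: (12, 1, 576)

Answer: (12, 1, 576)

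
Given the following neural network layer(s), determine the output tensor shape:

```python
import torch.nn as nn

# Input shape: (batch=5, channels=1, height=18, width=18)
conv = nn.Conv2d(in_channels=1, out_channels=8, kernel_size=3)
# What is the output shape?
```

Input: (5, 1, 18, 18) -> Output: (5, 8, 16, 16)

Answer: (5, 8, 16, 16)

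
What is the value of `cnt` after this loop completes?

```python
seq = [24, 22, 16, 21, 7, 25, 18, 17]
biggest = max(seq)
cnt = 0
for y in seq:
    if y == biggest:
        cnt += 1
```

Count of max value 25 in [24, 22, 16, 21, 7, 25, 18, 17]
`cnt` takes the values: 0 → 1

Answer: 1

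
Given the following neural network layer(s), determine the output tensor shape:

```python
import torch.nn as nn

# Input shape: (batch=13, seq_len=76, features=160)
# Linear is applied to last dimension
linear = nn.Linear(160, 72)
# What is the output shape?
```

Input: (13, 76, 160) -> Output: (13, 76, 72)

Answer: (13, 76, 72)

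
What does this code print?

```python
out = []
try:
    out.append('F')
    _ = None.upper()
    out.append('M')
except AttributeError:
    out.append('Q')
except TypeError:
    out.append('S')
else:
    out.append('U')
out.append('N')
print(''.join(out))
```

Execution trace: 'F' (try body) → 'Q' (except AttributeError) → 'N' (after the try/except). Output: FQN

Answer: FQN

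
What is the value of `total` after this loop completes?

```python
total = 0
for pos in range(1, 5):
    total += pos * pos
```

Sum of squares 1² to 4² = 30
`total` takes the values: 0 → 1 → 5 → 14 → 30

Answer: 30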